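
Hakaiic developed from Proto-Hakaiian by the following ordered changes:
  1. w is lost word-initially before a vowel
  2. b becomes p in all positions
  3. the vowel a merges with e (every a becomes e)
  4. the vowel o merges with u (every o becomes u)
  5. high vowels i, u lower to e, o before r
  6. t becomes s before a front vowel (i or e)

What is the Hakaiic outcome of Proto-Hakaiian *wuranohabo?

orenuhepu

Hakaiic: start from *wuranohabo.
  rule 1 (glide loss): wuranohabo → uranohabo
  rule 2 (unconditioned shift): uranohabo → uranohapo
  rule 3 (vowel merger): uranohapo → urenohepo
  rule 4 (vowel merger): urenohepo → urenuhepu
  rule 5 (pre-rhotic lowering): urenuhepu → orenuhepu
  rule 6: no change — orenuhepu
  ⇒ Hakaiic orenuhepu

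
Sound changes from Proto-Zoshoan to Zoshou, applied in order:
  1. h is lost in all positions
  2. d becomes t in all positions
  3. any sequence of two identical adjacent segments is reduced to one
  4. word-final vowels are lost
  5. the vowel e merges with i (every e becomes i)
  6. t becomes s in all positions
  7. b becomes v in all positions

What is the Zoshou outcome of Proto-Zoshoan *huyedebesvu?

Zoshou: *huyedebesvu
  huyedebesvu → uyedebesvu   [h-loss]
  uyedebesvu → uyetebesvu   [unconditioned shift]
  uyetebesvu (rule 3 does not apply)
  uyetebesvu → uyetebesv   [apocope]
  uyetebesv → uyitibisv   [vowel merger]
  uyitibisv → uyisibisv   [unconditioned shift]
  uyisibisv → uyisivisv   [unconditioned shift]
  giving Zoshou uyisivisv.

uyisivisv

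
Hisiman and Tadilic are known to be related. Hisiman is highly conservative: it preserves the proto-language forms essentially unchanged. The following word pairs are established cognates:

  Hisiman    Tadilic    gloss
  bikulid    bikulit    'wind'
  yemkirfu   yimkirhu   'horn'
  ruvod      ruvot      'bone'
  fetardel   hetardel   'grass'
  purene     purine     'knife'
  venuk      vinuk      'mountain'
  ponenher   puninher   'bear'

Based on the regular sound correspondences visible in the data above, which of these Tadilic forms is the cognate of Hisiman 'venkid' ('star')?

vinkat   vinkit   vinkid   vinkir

vinkit

purene ~ purine, venuk ~ vinuk — Hisiman e corresponds to Tadilic i after a consonant, before a nasal.
bikulid ~ bikulit, ruvod ~ ruvot — Hisiman d corresponds to Tadilic t word-finally.
Applying these to Hisiman 'venkid':
  venkid → vinkid   (e→i after a consonant, before a nasal)
  vinkid → vinkit   (d→t word-finally)
So the Tadilic cognate is 'vinkit'.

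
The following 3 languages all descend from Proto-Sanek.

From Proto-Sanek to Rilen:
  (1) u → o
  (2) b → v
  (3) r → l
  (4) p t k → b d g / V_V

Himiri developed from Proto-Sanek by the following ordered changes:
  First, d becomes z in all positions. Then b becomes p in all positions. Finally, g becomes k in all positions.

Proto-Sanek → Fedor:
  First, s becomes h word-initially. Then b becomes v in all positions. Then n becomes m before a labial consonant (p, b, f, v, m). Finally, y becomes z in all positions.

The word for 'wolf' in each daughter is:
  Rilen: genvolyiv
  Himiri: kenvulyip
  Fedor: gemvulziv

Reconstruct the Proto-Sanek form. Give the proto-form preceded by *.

*genvulyib

Position 3: Rilen has n, Himiri has n, Fedor has m. Rilen preserves n here (none of its changes turn any other segment into n), so the proto-segment is *n.
Position 5: Rilen has o, Himiri has u, Fedor has u. Himiri preserves u here (none of its changes turn any other segment into u), so the proto-segment is *u.
Verify the candidate proto-form against each daughter:
Rilen: start from *genvulyib.
  rule 1 (vowel merger): genvulyib → genvolyib
  rule 2 (unconditioned shift): genvolyib → genvolyiv
  rule 3: no change — genvolyiv
  rule 4: no change — genvolyiv
  ⇒ Rilen genvolyiv
Himiri: *genvulyib
  genvulyib (rule 1 does not apply)
  genvulyib → genvulyip   [unconditioned shift]
  genvulyip → kenvulyip   [unconditioned shift]
  giving Himiri kenvulyip.
Fedor: *genvulyib
  genvulyib (rule 1 does not apply)
  genvulyib → genvulyiv   [unconditioned shift]
  genvulyiv → gemvulyiv   [nasal place assimilation]
  gemvulyiv → gemvulziv   [unconditioned shift]
  giving Fedor gemvulziv.
No other proto-form is consistent with every reflex, so the reconstruction is *genvulyib.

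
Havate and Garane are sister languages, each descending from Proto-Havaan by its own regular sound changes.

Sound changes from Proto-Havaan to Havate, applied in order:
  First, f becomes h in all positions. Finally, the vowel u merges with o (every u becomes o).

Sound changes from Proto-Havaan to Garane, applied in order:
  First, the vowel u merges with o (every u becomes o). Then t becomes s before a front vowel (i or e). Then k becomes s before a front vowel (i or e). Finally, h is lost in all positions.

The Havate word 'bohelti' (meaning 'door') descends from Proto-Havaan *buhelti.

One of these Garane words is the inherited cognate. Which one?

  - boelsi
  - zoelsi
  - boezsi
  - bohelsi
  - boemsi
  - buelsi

Garane: *buhelti > bohelti > bohelsi > boelsi  (by vowel merger, palatalisation, h-loss)
Only 'boelsi' matches the regular Garane development of *buhelti.

boelsi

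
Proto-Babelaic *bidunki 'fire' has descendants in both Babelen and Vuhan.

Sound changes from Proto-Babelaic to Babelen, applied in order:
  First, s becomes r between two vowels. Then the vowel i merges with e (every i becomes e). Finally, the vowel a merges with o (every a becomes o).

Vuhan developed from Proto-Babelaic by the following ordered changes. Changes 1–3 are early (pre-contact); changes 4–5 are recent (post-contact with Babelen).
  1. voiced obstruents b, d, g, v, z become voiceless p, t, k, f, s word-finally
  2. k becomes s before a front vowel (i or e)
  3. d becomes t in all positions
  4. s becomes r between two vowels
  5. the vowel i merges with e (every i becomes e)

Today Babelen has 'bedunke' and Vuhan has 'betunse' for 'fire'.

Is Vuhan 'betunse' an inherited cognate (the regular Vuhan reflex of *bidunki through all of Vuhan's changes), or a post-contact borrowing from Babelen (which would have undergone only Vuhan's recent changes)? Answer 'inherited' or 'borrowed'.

If inherited, *bidunki would pass through all of Vuhan's changes:
Vuhan: *bidunki > bidunsi > bitunsi > betunse  (by palatalisation, unconditioned shift, vowel merger)
If borrowed from Babelen 'bedunke' after the early changes, it would undergo only the recent ones:
  rule 4 (rhotacism): no change (bedunke)
  rule 5 (vowel merger): no change (bedunke)
  ⇒ as a loan: bedunke
Vuhan 'betunse' matches the inherited outcome exactly, so it is an inherited cognate, not a loan.

inherited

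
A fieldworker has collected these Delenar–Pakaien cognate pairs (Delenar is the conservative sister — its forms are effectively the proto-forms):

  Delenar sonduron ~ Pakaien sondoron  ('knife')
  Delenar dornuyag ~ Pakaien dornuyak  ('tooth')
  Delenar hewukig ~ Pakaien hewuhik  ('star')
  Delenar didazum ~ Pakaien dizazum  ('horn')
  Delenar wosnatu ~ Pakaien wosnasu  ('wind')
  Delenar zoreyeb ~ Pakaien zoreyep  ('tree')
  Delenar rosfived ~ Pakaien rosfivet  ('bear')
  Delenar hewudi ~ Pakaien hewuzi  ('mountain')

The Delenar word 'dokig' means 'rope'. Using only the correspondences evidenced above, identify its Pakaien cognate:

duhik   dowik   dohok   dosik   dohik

dohik

hewukig ~ hewuhik — Delenar k corresponds to Pakaien h between vowels (before a front vowel).
dornuyag ~ dornuyak, hewukig ~ hewuhik — Delenar g corresponds to Pakaien k word-finally.
Applying these to Delenar 'dokig':
  dokig → dohig   (k→h between vowels (before a front vowel))
  dohig → dohik   (g→k word-finally)
So the Pakaien cognate is 'dohik'.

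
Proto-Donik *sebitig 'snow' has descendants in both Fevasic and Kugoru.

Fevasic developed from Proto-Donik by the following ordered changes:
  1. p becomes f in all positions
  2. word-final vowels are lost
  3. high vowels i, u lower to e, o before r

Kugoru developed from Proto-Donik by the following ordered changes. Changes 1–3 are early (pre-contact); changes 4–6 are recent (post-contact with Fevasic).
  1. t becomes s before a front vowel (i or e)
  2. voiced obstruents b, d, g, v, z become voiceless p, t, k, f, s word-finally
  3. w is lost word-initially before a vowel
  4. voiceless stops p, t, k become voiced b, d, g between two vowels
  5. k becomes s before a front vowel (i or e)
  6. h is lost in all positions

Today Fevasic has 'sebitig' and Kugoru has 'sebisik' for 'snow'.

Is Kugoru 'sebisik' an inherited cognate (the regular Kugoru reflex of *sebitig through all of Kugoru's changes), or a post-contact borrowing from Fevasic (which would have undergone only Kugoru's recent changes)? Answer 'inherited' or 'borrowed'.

If inherited, *sebitig would pass through all of Kugoru's changes:
Kugoru: *sebitig > sebisig > sebisik  (by palatalisation, final devoicing)
If borrowed from Fevasic 'sebitig' after the early changes, it would undergo only the recent ones:
  rule 4 (intervocalic voicing): sebitig → sebidig
  rule 5 (palatalisation): no change (sebidig)
  rule 6 (h-loss): no change (sebidig)
  ⇒ as a loan: sebidig
Kugoru 'sebisik' matches the inherited outcome exactly, so it is an inherited cognate, not a loan.

inherited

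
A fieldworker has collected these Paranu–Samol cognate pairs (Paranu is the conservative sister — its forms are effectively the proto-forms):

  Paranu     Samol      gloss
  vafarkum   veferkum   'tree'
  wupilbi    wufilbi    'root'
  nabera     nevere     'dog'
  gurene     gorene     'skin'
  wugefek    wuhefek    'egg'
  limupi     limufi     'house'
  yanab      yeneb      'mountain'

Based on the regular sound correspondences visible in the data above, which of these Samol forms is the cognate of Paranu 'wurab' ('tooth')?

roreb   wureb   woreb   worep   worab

gurene ~ gorene — Paranu u corresponds to Samol o after a consonant, before r.
nabera ~ nevere, yanab ~ yeneb — Paranu a corresponds to Samol e after a consonant, before a labial obstruent.
Applying these to Paranu 'wurab':
  wurab → worab   (u→o after a consonant, before r)
  worab → woreb   (a→e after a consonant, before a labial obstruent)
So the Samol cognate is 'woreb'.

woreb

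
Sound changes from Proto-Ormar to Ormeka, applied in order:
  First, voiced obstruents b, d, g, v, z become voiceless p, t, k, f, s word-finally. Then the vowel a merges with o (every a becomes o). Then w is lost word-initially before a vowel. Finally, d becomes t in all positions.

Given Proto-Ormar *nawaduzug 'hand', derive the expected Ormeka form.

Ormeka: *nawaduzug > nawaduzuk > nowoduzuk > nowotuzuk  (by final devoicing, vowel merger, unconditioned shift)

nowotuzuk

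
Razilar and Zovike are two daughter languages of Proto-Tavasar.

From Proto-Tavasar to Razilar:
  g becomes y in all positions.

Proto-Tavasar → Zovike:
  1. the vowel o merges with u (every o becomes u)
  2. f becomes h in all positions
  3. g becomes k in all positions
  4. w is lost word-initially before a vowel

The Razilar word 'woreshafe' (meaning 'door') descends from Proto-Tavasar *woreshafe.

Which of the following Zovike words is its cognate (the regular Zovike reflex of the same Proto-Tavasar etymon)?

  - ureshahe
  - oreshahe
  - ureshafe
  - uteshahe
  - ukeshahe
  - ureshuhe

ureshahe

Zovike: start from *woreshafe.
  rule 1 (vowel merger): woreshafe → wureshafe
  rule 2 (unconditioned shift): wureshafe → wureshahe
  rule 3: no change — wureshahe
  rule 4 (glide loss): wureshahe → ureshahe
  ⇒ Zovike ureshahe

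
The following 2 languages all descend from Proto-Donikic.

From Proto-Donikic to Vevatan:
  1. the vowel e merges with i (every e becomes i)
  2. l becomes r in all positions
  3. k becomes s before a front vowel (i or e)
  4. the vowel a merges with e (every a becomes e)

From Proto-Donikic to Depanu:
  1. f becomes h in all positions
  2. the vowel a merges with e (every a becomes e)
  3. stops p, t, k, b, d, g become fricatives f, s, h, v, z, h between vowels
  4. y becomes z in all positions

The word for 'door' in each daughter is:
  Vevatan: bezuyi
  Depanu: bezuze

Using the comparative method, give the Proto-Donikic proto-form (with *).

Position 2: Vevatan has e, Depanu has e. In Vevatan, e can only continue *a, so the proto-segment is *a.
Position 6: Vevatan has i, Depanu has e. Taking the neighbouring segments as reconstructed: Vevatan i could go back to *e or *i; Depanu e could go back to *a or *e — the one source consistent with every daughter is *e.
This points to *bazuye. Verify forward in each daughter:
Vevatan: *bazuye > bazuyi > bezuyi  (by vowel merger, vowel merger)
Depanu: start from *bazuye.
  rule 1: no change — bazuye
  rule 2 (vowel merger): bazuye → bezuye
  rule 3: no change — bezuye
  rule 4 (unconditioned shift): bezuye → bezuze
  ⇒ Depanu bezuze
Only *bazuye yields all of Vevatan bezuyi, Depanu bezuze.

*bazuye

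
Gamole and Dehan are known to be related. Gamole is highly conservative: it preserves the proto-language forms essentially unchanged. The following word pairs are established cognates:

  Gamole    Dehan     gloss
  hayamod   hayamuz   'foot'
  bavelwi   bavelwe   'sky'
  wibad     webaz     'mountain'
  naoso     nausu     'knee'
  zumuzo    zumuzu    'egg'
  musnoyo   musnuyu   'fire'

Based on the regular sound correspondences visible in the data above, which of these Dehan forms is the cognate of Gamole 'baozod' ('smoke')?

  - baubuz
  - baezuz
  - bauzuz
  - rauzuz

bauzuz

naoso ~ nausu — Gamole o corresponds to Dehan u after a vowel, before a consonant other than r, m, n, p, b, f, v.
hayamod ~ hayamuz, musnoyo ~ musnuyu — Gamole o corresponds to Dehan u after a consonant, before a consonant other than r, m, n, p, b, f, v.
hayamod ~ hayamuz, wibad ~ webaz — Gamole d corresponds to Dehan z word-finally.
Applying these to Gamole 'baozod':
  baozod → bauzod   (o→u after a vowel, before a consonant other than r, m, n, p, b, f, v)
  bauzod → bauzud   (o→u after a consonant, before a consonant other than r, m, n, p, b, f, v)
  bauzud → bauzuz   (d→z word-finally)
So the Dehan cognate is 'bauzuz'.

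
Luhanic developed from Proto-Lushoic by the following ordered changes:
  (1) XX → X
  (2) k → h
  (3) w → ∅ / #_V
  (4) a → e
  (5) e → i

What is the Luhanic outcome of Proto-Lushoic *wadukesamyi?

Luhanic: *wadukesamyi > waduhesamyi > aduhesamyi > eduhesemyi > iduhisimyi  (by unconditioned shift, glide loss, vowel merger, vowel merger)

iduhisimyi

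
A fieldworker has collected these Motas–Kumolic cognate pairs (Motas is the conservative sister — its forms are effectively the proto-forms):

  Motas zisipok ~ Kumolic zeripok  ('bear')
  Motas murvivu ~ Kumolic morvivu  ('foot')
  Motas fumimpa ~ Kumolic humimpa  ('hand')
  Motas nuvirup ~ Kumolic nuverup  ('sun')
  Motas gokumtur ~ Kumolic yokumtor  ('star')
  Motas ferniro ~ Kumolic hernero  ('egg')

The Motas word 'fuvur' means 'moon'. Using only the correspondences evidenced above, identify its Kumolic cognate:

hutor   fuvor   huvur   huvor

fumimpa ~ humimpa — Motas f corresponds to Kumolic h word-initially before a back vowel.
murvivu ~ morvivu, gokumtur ~ yokumtor — Motas u corresponds to Kumolic o after a consonant, before r.
Applying these to Motas 'fuvur':
  fuvur → huvur   (f→h word-initially before a back vowel)
  huvur → huvor   (u→o after a consonant, before r)
So the Kumolic cognate is 'huvor'.

huvor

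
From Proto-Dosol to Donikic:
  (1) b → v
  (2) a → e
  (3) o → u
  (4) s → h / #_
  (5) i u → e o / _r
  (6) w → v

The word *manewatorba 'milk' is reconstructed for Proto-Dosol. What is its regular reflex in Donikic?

menevetorve

Donikic: *manewatorba > manewatorva > menewetorve > meneweturve > menewetorve > menevetorve  (by unconditioned shift, vowel merger, vowel merger, pre-rhotic lowering, unconditioned shift)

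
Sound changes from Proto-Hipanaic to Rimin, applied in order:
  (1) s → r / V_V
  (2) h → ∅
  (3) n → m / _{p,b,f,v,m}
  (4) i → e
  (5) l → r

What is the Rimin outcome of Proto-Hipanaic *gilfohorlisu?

gerfoorreru

Rimin: *gilfohorlisu > gilfohorliru > gilfoorliru > gelfoorleru > gerfoorreru  (by rhotacism, h-loss, vowel merger, unconditioned shift)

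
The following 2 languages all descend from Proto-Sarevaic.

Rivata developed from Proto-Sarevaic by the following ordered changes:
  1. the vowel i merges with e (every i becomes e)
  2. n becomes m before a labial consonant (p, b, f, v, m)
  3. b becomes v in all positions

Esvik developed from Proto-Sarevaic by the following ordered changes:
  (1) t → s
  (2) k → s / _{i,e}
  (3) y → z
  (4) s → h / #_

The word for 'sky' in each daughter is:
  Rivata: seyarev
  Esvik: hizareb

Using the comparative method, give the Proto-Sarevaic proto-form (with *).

*siyareb

Position 2: Rivata has e, Esvik has i. Esvik preserves i here (none of its changes turn any other segment into i), so the proto-segment is *i.
Position 1: Rivata has s, Esvik has h. Rivata preserves s here (none of its changes turn any other segment into s), so the proto-segment is *s.
Continuing position by position gives *siyareb; check it forward:
Rivata: *siyareb
  siyareb → seyareb   [vowel merger]
  seyareb (rule 2 does not apply)
  seyareb → seyarev   [unconditioned shift]
  giving Rivata seyarev.
Esvik: *siyareb
  siyareb (rule 1 does not apply)
  siyareb (rule 2 does not apply)
  siyareb → sizareb   [unconditioned shift]
  sizareb → hizareb   [debuccalisation]
  giving Esvik hizareb.
*siyareb is the unique common source.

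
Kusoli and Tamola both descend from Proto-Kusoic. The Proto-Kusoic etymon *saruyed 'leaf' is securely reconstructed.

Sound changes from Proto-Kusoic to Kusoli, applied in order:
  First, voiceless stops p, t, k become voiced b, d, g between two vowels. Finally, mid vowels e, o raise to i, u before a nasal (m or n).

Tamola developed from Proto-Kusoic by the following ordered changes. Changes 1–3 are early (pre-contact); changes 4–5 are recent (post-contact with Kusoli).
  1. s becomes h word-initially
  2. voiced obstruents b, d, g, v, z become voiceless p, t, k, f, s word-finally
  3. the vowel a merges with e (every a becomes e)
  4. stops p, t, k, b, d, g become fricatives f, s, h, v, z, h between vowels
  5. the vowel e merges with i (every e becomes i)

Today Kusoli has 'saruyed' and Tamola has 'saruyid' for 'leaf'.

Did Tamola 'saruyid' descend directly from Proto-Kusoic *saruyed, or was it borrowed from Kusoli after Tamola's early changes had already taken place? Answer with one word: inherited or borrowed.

borrowed

If inherited, *saruyed would pass through all of Tamola's changes:
Tamola: *saruyed
  saruyed → haruyed   [debuccalisation]
  haruyed → haruyet   [final devoicing]
  haruyet → heruyet   [vowel merger]
  heruyet (rule 4 does not apply)
  heruyet → hiruyit   [vowel merger]
  giving Tamola hiruyit.
If borrowed from Kusoli 'saruyed' after the early changes, it would undergo only the recent ones:
  rule 4 (intervocalic lenition): no change (saruyed)
  rule 5 (vowel merger): saruyed → saruyid
  ⇒ as a loan: saruyid
Tamola 'saruyid' matches the loan outcome 'saruyid', not the inherited 'hiruyit' — it skipped the early Tamola changes, so it was borrowed from Kusoli.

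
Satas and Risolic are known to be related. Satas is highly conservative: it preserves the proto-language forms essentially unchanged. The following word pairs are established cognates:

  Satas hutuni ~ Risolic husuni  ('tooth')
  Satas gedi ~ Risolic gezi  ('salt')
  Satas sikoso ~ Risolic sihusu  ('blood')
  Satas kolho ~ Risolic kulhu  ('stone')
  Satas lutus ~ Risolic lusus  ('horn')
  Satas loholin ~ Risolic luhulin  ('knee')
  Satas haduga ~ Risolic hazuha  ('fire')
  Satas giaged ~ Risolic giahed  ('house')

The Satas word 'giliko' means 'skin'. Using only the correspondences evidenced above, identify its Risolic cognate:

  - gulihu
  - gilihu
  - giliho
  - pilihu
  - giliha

sikoso ~ sihusu — Satas k corresponds to Risolic h between vowels (before a back vowel).
sikoso ~ sihusu, kolho ~ kulhu — Satas o corresponds to Risolic u word-finally.
Applying these to Satas 'giliko':
  giliko → giliho   (k→h between vowels (before a back vowel))
  giliho → gilihu   (o→u word-finally)
So the Risolic cognate is 'gilihu'.

gilihu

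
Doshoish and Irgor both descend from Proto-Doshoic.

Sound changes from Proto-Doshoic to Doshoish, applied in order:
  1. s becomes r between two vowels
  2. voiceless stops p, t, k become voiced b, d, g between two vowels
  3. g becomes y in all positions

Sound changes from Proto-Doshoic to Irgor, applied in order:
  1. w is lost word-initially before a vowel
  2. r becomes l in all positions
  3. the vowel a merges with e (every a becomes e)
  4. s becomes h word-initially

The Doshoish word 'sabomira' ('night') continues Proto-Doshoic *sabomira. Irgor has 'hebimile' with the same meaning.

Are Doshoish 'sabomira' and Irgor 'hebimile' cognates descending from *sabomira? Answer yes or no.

no

Derive the expected Irgor reflex of *sabomira:
Irgor: start from *sabomira.
  rule 1: no change — sabomira
  rule 2 (unconditioned shift): sabomira → sabomila
  rule 3 (vowel merger): sabomila → sebomile
  rule 4 (debuccalisation): sebomile → hebomile
  ⇒ Irgor hebomile
The regular Irgor reflex would be 'hebomile', but the attested form is 'hebimile'. The correspondence is irregular, so they are not cognates (the Irgor form has a different source).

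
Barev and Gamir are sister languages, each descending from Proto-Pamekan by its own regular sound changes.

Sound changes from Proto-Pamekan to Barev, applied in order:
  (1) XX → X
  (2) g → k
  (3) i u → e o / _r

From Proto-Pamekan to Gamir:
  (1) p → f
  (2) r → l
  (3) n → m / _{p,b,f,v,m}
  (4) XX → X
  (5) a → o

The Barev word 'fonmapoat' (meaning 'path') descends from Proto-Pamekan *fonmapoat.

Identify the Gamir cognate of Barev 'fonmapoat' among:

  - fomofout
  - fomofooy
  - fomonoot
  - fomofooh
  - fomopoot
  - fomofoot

Gamir: *fonmapoat
  fonmapoat → fonmafoat   [unconditioned shift]
  fonmafoat (rule 2 does not apply)
  fonmafoat → fommafoat   [nasal place assimilation]
  fommafoat → fomafoat   [degemination]
  fomafoat → fomofoot   [vowel merger]
  giving Gamir fomofoot.
The other candidates each miss or misapply at least one Gamir change.

fomofoot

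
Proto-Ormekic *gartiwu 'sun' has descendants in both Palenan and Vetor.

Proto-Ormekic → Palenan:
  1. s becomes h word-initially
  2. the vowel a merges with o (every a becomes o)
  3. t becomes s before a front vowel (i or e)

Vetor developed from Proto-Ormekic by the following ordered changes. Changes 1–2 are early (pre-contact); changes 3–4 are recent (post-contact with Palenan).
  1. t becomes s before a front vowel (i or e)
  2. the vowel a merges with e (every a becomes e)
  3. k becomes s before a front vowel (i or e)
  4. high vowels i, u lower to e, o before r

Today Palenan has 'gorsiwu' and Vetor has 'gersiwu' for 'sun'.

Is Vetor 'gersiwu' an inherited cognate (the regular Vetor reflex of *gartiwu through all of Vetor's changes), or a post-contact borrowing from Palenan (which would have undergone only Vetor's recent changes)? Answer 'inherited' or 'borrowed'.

If inherited, *gartiwu would pass through all of Vetor's changes:
Vetor: *gartiwu
  gartiwu → garsiwu   [palatalisation]
  garsiwu → gersiwu   [vowel merger]
  gersiwu (rule 3 does not apply)
  gersiwu (rule 4 does not apply)
  giving Vetor gersiwu.
If borrowed from Palenan 'gorsiwu' after the early changes, it would undergo only the recent ones:
  rule 3 (palatalisation): no change (gorsiwu)
  rule 4 (pre-rhotic lowering): no change (gorsiwu)
  ⇒ as a loan: gorsiwu
Vetor 'gersiwu' matches the inherited outcome exactly, so it is an inherited cognate, not a loan.

inherited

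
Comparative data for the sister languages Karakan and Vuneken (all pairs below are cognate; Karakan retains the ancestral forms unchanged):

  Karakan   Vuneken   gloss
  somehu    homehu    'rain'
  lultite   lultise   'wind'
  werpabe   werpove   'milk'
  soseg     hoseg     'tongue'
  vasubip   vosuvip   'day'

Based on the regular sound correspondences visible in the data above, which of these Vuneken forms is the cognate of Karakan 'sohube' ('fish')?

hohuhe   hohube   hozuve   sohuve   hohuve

somehu ~ homehu, soseg ~ hoseg — Karakan s corresponds to Vuneken h word-initially before a back vowel.
werpabe ~ werpove — Karakan b corresponds to Vuneken v between vowels (before a front vowel).
Applying these to Karakan 'sohube':
  sohube → hohube   (s→h word-initially before a back vowel)
  hohube → hohuve   (b→v between vowels (before a front vowel))
So the Vuneken cognate is 'hohuve'.

hohuve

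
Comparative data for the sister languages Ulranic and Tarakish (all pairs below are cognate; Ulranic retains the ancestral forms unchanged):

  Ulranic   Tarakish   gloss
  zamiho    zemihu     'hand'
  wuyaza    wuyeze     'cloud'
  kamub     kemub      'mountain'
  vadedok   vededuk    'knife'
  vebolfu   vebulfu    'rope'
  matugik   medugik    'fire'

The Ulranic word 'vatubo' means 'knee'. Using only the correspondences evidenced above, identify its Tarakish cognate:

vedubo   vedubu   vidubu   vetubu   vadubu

vedubu

wuyaza ~ wuyeze, vadedok ~ vededuk — Ulranic a corresponds to Tarakish e after a consonant, before a consonant other than r, m, n, p, b, f, v.
matugik ~ medugik — Ulranic t corresponds to Tarakish d between vowels (before a back vowel).
zamiho ~ zemihu — Ulranic o corresponds to Tarakish u word-finally.
Applying these to Ulranic 'vatubo':
  vatubo → vetubo   (a→e after a consonant, before a consonant other than r, m, n, p, b, f, v)
  vetubo → vedubo   (t→d between vowels (before a back vowel))
  vedubo → vedubu   (o→u word-finally)
So the Tarakish cognate is 'vedubu'.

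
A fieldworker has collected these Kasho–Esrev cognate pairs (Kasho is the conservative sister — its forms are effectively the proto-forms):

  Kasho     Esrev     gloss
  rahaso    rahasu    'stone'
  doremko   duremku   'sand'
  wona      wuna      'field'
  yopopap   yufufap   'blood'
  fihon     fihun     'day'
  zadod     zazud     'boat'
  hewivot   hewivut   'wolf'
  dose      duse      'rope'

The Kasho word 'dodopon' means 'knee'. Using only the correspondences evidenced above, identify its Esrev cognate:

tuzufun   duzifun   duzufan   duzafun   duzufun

duzufun

zadod ~ zazud, hewivot ~ hewivut — Kasho o corresponds to Esrev u after a consonant, before a consonant other than r, m, n, p, b, f, v.
zadod ~ zazud — Kasho d corresponds to Esrev z between vowels (before a back vowel).
yopopap ~ yufufap — Kasho o corresponds to Esrev u after a consonant, before a labial obstruent.
yopopap ~ yufufap — Kasho p corresponds to Esrev f between vowels (before a back vowel).
wona ~ wuna, fihon ~ fihun — Kasho o corresponds to Esrev u after a consonant, before a nasal.
Applying these to Kasho 'dodopon':
  dodopon → dudopon   (o→u after a consonant, before a consonant other than r, m, n, p, b, f, v)
  dudopon → duzopon   (d→z between vowels (before a back vowel))
  duzopon → duzupon   (o→u after a consonant, before a labial obstruent)
  duzupon → duzufon   (p→f between vowels (before a back vowel))
  duzufon → duzufun   (o→u after a consonant, before a nasal)
So the Esrev cognate is 'duzufun'.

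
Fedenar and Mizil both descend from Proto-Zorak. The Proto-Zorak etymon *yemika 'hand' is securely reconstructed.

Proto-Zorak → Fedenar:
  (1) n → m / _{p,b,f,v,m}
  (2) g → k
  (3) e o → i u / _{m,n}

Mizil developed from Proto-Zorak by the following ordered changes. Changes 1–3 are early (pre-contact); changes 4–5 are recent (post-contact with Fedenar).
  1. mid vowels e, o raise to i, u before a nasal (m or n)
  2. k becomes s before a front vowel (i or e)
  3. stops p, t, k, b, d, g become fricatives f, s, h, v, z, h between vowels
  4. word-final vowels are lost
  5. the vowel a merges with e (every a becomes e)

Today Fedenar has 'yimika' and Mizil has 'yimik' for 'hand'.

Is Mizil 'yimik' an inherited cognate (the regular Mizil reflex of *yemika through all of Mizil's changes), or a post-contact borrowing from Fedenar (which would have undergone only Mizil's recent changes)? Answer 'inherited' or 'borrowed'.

borrowed

If inherited, *yemika would pass through all of Mizil's changes:
Mizil: start from *yemika.
  rule 1 (pre-nasal raising): yemika → yimika
  rule 2: no change — yimika
  rule 3 (intervocalic lenition): yimika → yimiha
  rule 4 (apocope): yimiha → yimih
  rule 5: no change — yimih
  ⇒ Mizil yimih
If borrowed from Fedenar 'yimika' after the early changes, it would undergo only the recent ones:
  rule 4 (apocope): yimika → yimik
  rule 5 (vowel merger): no change (yimik)
  ⇒ as a loan: yimik
Mizil 'yimik' matches the loan outcome 'yimik', not the inherited 'yimih' — it skipped the early Mizil changes, so it was borrowed from Fedenar.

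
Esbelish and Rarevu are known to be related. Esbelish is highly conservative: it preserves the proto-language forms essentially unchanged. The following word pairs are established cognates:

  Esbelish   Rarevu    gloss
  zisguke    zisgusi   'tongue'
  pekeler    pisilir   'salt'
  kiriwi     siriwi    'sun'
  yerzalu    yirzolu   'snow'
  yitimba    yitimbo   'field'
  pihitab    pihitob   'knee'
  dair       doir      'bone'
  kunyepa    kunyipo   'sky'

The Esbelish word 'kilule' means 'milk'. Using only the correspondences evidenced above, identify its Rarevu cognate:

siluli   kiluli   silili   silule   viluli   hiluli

kiriwi ~ siriwi — Esbelish k corresponds to Rarevu s word-initially before a front vowel.
zisguke ~ zisgusi — Esbelish e corresponds to Rarevu i word-finally.
Applying these to Esbelish 'kilule':
  kilule → silule   (k→s word-initially before a front vowel)
  silule → siluli   (e→i word-finally)
So the Rarevu cognate is 'siluli'.

siluli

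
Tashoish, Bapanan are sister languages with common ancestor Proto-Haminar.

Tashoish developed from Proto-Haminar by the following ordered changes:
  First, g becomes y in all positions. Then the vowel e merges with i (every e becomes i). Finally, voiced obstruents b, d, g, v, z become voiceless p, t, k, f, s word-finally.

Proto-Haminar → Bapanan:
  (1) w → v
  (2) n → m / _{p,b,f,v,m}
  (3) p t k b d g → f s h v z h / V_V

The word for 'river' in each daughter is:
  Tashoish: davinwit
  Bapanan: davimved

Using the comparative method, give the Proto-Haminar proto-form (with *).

*davinwed

Position 6: Tashoish has w, Bapanan has v. Tashoish preserves w here (none of its changes turn any other segment into w), so the proto-segment is *w.
Position 7: Tashoish has i, Bapanan has e. Bapanan preserves e here (none of its changes turn any other segment into e), so the proto-segment is *e.
Position 8: Tashoish has t, Bapanan has d. Bapanan preserves d here (none of its changes turn any other segment into d), so the proto-segment is *d.
Verify the candidate proto-form against each daughter:
Tashoish: start from *davinwed.
  rule 1: no change — davinwed
  rule 2 (vowel merger): davinwed → davinwid
  rule 3 (final devoicing): davinwid → davinwit
  ⇒ Tashoish davinwit
Bapanan: *davinwed
  davinwed → davinved   [unconditioned shift]
  davinved → davimved   [nasal place assimilation]
  davimved (rule 3 does not apply)
  giving Bapanan davimved.
Only *davinwed yields all of Tashoish davinwit, Bapanan davimved.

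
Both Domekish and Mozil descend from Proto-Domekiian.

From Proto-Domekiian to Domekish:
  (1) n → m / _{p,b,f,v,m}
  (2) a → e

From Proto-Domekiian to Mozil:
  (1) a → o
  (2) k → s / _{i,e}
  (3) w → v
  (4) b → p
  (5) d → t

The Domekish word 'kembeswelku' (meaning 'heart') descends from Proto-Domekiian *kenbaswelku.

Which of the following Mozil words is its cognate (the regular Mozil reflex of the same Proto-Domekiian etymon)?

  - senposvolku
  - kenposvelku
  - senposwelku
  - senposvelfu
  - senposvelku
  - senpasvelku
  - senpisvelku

Mozil: *kenbaswelku > kenboswelku > senboswelku > senbosvelku > senposvelku  (by vowel merger, palatalisation, unconditioned shift, unconditioned shift)
Among the options, 'senposvelku' alone shows every Mozil change applied in order.

senposvelku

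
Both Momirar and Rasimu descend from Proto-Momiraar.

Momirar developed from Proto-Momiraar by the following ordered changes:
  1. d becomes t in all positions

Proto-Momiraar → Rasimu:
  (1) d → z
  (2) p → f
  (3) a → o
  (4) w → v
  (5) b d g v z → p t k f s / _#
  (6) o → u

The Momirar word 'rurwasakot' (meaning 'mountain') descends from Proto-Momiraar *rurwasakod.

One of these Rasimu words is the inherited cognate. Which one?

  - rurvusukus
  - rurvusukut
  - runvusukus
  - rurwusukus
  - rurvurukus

rurvusukus

Rasimu: *rurwasakod > rurwasakoz > rurwosokoz > rurvosokoz > rurvosokos > rurvusukus  (by unconditioned shift, vowel merger, unconditioned shift, final devoicing, vowel merger)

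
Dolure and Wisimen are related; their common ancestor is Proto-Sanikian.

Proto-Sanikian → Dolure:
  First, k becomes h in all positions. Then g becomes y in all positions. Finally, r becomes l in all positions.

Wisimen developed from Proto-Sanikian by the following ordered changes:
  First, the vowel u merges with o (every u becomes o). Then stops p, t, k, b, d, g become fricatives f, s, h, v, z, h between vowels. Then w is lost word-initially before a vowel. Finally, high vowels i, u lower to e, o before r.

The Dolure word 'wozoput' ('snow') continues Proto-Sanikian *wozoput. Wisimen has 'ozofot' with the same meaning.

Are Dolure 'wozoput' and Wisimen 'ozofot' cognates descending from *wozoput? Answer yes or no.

Derive the expected Wisimen reflex of *wozoput:
Wisimen: start from *wozoput.
  rule 1 (vowel merger): wozoput → wozopot
  rule 2 (intervocalic lenition): wozopot → wozofot
  rule 3 (glide loss): wozofot → ozofot
  rule 4: no change — ozofot
  ⇒ Wisimen ozofot
Wisimen 'ozofot' matches the regular reflex exactly, so the pair is cognate.

yes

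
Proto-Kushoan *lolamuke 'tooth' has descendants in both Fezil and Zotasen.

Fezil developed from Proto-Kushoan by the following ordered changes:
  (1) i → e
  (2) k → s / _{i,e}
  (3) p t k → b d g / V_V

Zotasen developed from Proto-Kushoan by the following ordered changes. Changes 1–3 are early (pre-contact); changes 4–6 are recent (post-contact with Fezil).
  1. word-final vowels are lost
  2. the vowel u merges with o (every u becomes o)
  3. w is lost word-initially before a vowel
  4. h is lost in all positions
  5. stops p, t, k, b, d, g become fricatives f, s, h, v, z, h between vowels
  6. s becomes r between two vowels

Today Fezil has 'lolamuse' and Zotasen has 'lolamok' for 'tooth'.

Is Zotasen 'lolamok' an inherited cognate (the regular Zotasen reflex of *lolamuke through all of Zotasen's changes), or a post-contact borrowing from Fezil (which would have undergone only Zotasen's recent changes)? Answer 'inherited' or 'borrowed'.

If inherited, *lolamuke would pass through all of Zotasen's changes:
Zotasen: *lolamuke > lolamuk > lolamok  (by apocope, vowel merger)
If borrowed from Fezil 'lolamuse' after the early changes, it would undergo only the recent ones:
  rule 4 (h-loss): no change (lolamuse)
  rule 5 (intervocalic lenition): no change (lolamuse)
  rule 6 (rhotacism): lolamuse → lolamure
  ⇒ as a loan: lolamure
Zotasen 'lolamok' matches the inherited outcome exactly, so it is an inherited cognate, not a loan.

inherited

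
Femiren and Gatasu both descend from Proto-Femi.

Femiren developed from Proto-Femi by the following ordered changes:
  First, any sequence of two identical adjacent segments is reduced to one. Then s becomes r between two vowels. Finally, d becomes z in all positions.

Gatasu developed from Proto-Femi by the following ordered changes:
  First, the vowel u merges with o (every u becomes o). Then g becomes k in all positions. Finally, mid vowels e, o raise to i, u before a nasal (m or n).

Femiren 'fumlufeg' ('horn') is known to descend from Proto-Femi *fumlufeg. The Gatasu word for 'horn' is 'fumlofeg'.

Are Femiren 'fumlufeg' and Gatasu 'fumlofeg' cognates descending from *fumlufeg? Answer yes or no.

Derive the expected Gatasu reflex of *fumlufeg:
Gatasu: *fumlufeg > fomlofeg > fomlofek > fumlofek  (by vowel merger, unconditioned shift, pre-nasal raising)
The regular Gatasu reflex would be 'fumlofek', but the attested form is 'fumlofeg'. The correspondence is irregular, so they are not cognates (the Gatasu form has a different source).

no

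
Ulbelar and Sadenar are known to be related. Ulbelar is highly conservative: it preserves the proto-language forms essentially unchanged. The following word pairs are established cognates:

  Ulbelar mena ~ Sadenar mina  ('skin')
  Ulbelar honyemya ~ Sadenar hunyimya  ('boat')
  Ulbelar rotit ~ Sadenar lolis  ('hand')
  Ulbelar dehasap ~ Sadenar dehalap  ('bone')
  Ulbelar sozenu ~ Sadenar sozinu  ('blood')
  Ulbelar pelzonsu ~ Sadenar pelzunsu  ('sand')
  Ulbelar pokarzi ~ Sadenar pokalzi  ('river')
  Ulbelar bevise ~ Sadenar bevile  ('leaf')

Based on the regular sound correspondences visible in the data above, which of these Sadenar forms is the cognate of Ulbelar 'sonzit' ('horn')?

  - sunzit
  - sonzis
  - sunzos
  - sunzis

honyemya ~ hunyimya, pelzonsu ~ pelzunsu — Ulbelar o corresponds to Sadenar u after a consonant, before a nasal.
rotit ~ lolis — Ulbelar t corresponds to Sadenar s word-finally.
Applying these to Ulbelar 'sonzit':
  sonzit → sunzit   (o→u after a consonant, before a nasal)
  sunzit → sunzis   (t→s word-finally)
So the Sadenar cognate is 'sunzis'.

sunzis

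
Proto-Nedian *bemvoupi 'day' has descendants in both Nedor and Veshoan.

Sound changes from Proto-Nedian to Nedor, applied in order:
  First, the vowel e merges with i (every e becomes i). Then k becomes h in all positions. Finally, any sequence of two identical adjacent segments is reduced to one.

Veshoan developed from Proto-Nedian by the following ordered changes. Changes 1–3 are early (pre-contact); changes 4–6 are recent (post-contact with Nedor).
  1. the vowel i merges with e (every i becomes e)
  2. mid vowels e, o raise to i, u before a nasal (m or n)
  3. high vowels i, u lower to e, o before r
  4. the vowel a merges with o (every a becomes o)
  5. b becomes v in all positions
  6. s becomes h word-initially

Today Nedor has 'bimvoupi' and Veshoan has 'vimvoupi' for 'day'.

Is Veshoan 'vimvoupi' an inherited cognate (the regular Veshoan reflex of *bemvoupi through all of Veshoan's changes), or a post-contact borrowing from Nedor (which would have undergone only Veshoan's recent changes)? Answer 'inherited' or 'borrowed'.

borrowed

If inherited, *bemvoupi would pass through all of Veshoan's changes:
Veshoan: *bemvoupi
  bemvoupi → bemvoupe   [vowel merger]
  bemvoupe → bimvoupe   [pre-nasal raising]
  bimvoupe (rule 3 does not apply)
  bimvoupe (rule 4 does not apply)
  bimvoupe → vimvoupe   [unconditioned shift]
  vimvoupe (rule 6 does not apply)
  giving Veshoan vimvoupe.
If borrowed from Nedor 'bimvoupi' after the early changes, it would undergo only the recent ones:
  rule 4 (vowel merger): no change (bimvoupi)
  rule 5 (unconditioned shift): bimvoupi → vimvoupi
  rule 6 (debuccalisation): no change (vimvoupi)
  ⇒ as a loan: vimvoupi
Veshoan 'vimvoupi' matches the loan outcome 'vimvoupi', not the inherited 'vimvoupe' — it skipped the early Veshoan changes, so it was borrowed from Nedor.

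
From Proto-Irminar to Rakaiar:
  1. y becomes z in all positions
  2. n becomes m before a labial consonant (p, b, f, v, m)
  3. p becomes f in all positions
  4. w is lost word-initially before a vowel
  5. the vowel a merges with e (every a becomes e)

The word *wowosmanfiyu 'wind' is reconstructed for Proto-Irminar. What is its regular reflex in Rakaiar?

Rakaiar: *wowosmanfiyu > wowosmanfizu > wowosmamfizu > owosmamfizu > owosmemfizu  (by unconditioned shift, nasal place assimilation, glide loss, vowel merger)

owosmemfizu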